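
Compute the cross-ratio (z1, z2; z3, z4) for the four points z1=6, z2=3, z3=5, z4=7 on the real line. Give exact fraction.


Step 1: (z1-z3)(z2-z4) = 1 * (-4) = -4
Step 2: (z1-z4)(z2-z3) = (-1) * (-2) = 2
Step 3: Cross-ratio = -4/2 = -2

-2


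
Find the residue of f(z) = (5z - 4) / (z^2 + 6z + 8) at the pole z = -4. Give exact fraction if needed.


Step 1: Q(z) = z^2 + 6z + 8 = (z + 4)(z + 2)
Step 2: Q'(z) = 2z + 6
Step 3: Q'(-4) = -2, P(-4) = -24
Step 4: Res = P(-4)/Q'(-4) = -24/(-2) = 12

12


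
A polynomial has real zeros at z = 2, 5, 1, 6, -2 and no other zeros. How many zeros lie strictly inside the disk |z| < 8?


Step 1: Check each root:
  z = 2: |2| = 2 < 8
  z = 5: |5| = 5 < 8
  z = 1: |1| = 1 < 8
  z = 6: |6| = 6 < 8
  z = -2: |-2| = 2 < 8
Step 2: Count = 5

5


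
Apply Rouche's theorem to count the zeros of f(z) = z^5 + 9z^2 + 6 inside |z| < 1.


Step 1: On |z| = 1 the three terms have sizes |z^5| = 1^5 = 1, |9z^2| = 9*1^2 = 9, |6| = 6
Step 2: The dominant term is g(z) = 9z^2; let h(z) = z^5 + 6 so f = g + h
Step 3: On |z| = 1: |g| = 9 and |h| <= 1 + 6 = 7
Step 4: Since 9 > 7, |h| < |g| on |z| = 1, so by Rouche f has the same number of zeros as g inside |z| < 1
Step 5: g(z) = 9z^2 has 2 zeros (at the origin, multiplicity 2) inside |z| < 1. Answer = 2

2


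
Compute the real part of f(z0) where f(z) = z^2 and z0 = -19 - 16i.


Step 1: z0 = -19 - 16i
Step 2: z0^2 = (-19)^2 - (-16)^2 + 608i
Step 3: real part = 361 - 256 = 105

105


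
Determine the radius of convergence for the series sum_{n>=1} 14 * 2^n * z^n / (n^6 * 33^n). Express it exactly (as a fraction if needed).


Step 1: General term a_n = 14 * 2^n / (n^6 * 33^n)
Step 2: By the root test, |a_n|^(1/n) = 14^(1/n) * 2 / (n^(6/n) * 33) -> 2/33 as n -> infinity (since 14^(1/n) -> 1 and n^(6/n) -> 1)
Step 3: R = 1/lim|a_n|^(1/n) = 33/2

33/2


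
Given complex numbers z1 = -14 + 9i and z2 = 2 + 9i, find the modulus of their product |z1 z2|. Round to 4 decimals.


Step 1: |z1| = sqrt((-14)^2 + 9^2) = sqrt(277)
Step 2: |z2| = sqrt(2^2 + 9^2) = sqrt(85)
Step 3: |z1*z2| = |z1|*|z2| = sqrt(277) * sqrt(85) = sqrt(277 * 85) = sqrt(23545)
Step 4: = 153.4438

153.4438


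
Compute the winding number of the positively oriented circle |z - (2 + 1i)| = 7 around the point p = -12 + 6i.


Step 1: Center c = (2, 1), radius = 7
Step 2: |p - c|^2 = (-14)^2 + 5^2 = 221
Step 3: r^2 = 49
Step 4: |p-c| > r so winding number = 0

0


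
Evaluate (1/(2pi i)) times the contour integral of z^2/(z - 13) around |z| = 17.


Step 1: f(z) = z^2, a = 13 is inside |z| = 17
Step 2: By Cauchy integral formula: (1/(2pi*i)) * integral = f(a)
Step 3: f(13) = 13^2 = 169

169


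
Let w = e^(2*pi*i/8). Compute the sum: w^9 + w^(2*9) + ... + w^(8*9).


Step 1: The sum sum_{j=1}^{n} w^(k*j) equals n if n | k, else 0.
Step 2: Here n = 8, k = 9
Step 3: Does n divide k? 8 | 9 -> False
Step 4: Sum = 0

0


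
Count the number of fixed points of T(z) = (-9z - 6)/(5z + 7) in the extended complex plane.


Step 1: Fixed points satisfy T(z) = z
Step 2: 5z^2 + 16z + 6 = 0
Step 3: Discriminant = 16^2 - 4*5*6 = 136
Step 4: Number of fixed points = 2

2


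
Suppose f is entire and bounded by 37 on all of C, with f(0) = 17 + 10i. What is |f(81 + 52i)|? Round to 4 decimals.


Step 1: By Liouville's theorem, a bounded entire function is constant.
Step 2: f(z) = f(0) = 17 + 10i for all z.
Step 3: |f(w)| = |17 + 10i| = sqrt(289 + 100)
Step 4: = 19.7231

19.7231


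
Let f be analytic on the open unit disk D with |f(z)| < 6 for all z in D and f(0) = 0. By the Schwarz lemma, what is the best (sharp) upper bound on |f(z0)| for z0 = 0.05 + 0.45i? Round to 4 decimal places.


Step 1: g = f/6 maps D -> D with g(0) = 0, so by the Schwarz lemma |g(z)| <= |z|, i.e. |f(z)| <= 6|z|; this is sharp (f(z) = 6z).
Step 2: |z0|^2 = 0.05^2 + 0.45^2 = 0.205
Step 3: |z0| = sqrt(0.205) = 0.452769
Step 4: Best bound = 6 * |z0| = 6 * 0.452769 = 2.7166

2.7166


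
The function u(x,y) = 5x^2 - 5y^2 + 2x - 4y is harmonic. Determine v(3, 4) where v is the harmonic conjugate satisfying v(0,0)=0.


Step 1: v_x = -u_y = 10y + 4
Step 2: v_y = u_x = 10x + 2
Step 3: v = 10xy + 4x + 2y + C
Step 4: v(0,0) = 0 => C = 0
Step 5: v(3, 4) = 140

140


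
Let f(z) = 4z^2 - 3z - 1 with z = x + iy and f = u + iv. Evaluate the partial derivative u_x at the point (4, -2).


Step 1: f(z) = 4(x+iy)^2 - 3(x+iy) - 1
Step 2: u = 4(x^2 - y^2) - 3x - 1
Step 3: u_x = 8x - 3
Step 4: At (4, -2): u_x = 32 - 3 = 29

29


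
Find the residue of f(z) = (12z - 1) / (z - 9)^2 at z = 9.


Step 1: Pole of order 2 at z = 9
Step 2: Res = lim d/dz [(z - 9)^2 * f(z)] as z -> 9
Step 3: (z - 9)^2 * f(z) = 12z - 1
Step 4: d/dz[12z - 1] = 12

12


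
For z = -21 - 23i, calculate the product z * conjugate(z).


Step 1: conj(z) = -21 + 23i
Step 2: z * conj(z) = (-21)^2 + (-23)^2
Step 3: = 441 + 529 = 970

970


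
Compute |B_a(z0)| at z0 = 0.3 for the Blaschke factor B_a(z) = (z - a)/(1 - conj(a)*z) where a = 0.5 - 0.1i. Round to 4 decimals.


Step 1: Numerator z0 - a = 0.3 - (0.5 - 0.1i) = -0.2 + 0.1i
Step 2: Denominator 1 - conj(a)*z0 = 1 - (0.5 + 0.1i)*0.3 = 0.85 - 0.03i
Step 3: |z0 - a|^2 = (-0.2)^2 + 0.1^2 = 0.05; |1 - conj(a)*z0|^2 = 0.85^2 + (-0.03)^2 = 0.7234
Step 4: |B_a(0.3)| = sqrt(0.05 / 0.7234) = sqrt(0.069118)
Step 5: = 0.2629

0.2629


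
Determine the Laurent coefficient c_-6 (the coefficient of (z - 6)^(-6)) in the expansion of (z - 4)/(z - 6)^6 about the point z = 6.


Step 1: Write the numerator in powers of (z - 6): z - 4 = (z - 6) + (1*6 - 4) = (z - 6) + 2
Step 2: Divide by (z - 6)^6: f(z) = 2(z - 6)^(-6) + (z - 6)^(-5)
Step 3: This finite sum is the Laurent series of f about z = 6.
Step 4: Coefficient of (z - 6)^(-6) = 1*6 - 4 = 2

2


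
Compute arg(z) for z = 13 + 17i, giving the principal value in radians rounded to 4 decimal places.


Step 1: z = 13 + 17i
Step 2: arg(z) = atan2(17, 13)
Step 3: arg(z) = 0.9179

0.9179


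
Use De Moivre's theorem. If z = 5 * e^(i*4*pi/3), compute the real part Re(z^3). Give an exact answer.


Step 1: By De Moivre's theorem, z^3 = 5^3 * e^(i*3*4*pi/3) = 125 * (cos(4*pi) + i*sin(4*pi))
Step 2: |z|^3 = 5^3 = 125
Step 3: Reduce the angle mod 2*pi: 4*pi - 4*pi = 0
Step 4: cos(0) = 1
Step 5: Re(z^3) = 125 * 1 = 125

125


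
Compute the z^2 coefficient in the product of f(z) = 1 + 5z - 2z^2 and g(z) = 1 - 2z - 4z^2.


Step 1: z^2 term in f*g comes from: (1)*(-4z^2) + (5z)*(-2z) + (-2z^2)*(1)
Step 2: = -4 - 10 - 2
Step 3: = -16

-16


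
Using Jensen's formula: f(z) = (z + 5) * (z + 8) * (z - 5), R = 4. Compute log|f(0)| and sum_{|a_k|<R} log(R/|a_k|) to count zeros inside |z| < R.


Jensen's formula: (1/2pi)*integral log|f(Re^it)|dt = log|f(0)| + sum_{|a_k|<R} log(R/|a_k|)
Step 1: f(0) = 5 * 8 * (-5) = -200
Step 2: log|f(0)| = log|-5| + log|-8| + log|5| = 5.2983
Step 3: Zeros inside |z| < 4: none
Step 4: Jensen sum = (empty sum) = 0
Step 5: n(R) = number of terms in the Jensen sum = count of zeros inside |z| < 4 = 0

0


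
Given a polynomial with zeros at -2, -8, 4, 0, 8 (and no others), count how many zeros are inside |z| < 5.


Step 1: Check each root:
  z = -2: |-2| = 2 < 5
  z = -8: |-8| = 8 >= 5
  z = 4: |4| = 4 < 5
  z = 0: |0| = 0 < 5
  z = 8: |8| = 8 >= 5
Step 2: Count = 3

3


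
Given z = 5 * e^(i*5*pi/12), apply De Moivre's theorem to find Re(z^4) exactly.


Step 1: By De Moivre's theorem, z^4 = 5^4 * e^(i*4*5*pi/12) = 625 * (cos(5*pi/3) + i*sin(5*pi/3))
Step 2: |z|^4 = 5^4 = 625
Step 3: The angle 5*pi/3 already lies in [0, 2*pi)
Step 4: cos(5*pi/3) = 1/2
Step 5: Re(z^4) = 625 * 1/2 = 625/2

625/2


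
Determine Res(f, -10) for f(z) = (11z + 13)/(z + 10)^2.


Step 1: Pole of order 2 at z = -10
Step 2: Res = lim d/dz [(z + 10)^2 * f(z)] as z -> -10
Step 3: (z + 10)^2 * f(z) = 11z + 13
Step 4: d/dz[11z + 13] = 11

11


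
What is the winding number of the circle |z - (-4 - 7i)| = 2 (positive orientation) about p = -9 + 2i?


Step 1: Center c = (-4, -7), radius = 2
Step 2: |p - c|^2 = (-5)^2 + 9^2 = 106
Step 3: r^2 = 4
Step 4: |p-c| > r so winding number = 0

0


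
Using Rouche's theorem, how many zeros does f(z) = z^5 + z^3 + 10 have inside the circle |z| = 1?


Step 1: On |z| = 1 the three terms have sizes |z^5| = 1^5 = 1, |z^3| = 1^3 = 1, |10| = 10
Step 2: The dominant term is g(z) = 10; let h(z) = z^5 + z^3 so f = g + h
Step 3: On |z| = 1: |g| = 10 and |h| <= 1 + 1 = 2
Step 4: Since 10 > 2, |h| < |g| on |z| = 1, so by Rouche f has the same number of zeros as g inside |z| < 1
Step 5: g(z) = 10 is a nonzero constant with no zeros inside |z| < 1. Answer = 0

0


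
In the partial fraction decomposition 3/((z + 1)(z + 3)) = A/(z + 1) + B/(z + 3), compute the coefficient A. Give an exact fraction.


Step 1: Multiply both sides by (z + 1) and set z = -1
Step 2: A = 3 / (-1 + 3)
Step 3: A = 3 / 2
Step 4: A = 3/2

3/2


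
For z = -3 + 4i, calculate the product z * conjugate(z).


Step 1: conj(z) = -3 - 4i
Step 2: z * conj(z) = (-3)^2 + 4^2
Step 3: = 9 + 16 = 25

25


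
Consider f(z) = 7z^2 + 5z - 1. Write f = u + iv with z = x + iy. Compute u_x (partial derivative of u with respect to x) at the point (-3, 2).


Step 1: f(z) = 7(x+iy)^2 + 5(x+iy) - 1
Step 2: u = 7(x^2 - y^2) + 5x - 1
Step 3: u_x = 14x + 5
Step 4: At (-3, 2): u_x = -42 + 5 = -37

-37


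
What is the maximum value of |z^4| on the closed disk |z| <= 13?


Step 1: On |z| = 13, |f(z)| = |z|^4 = 13^4
Step 2: By maximum modulus principle, maximum is on boundary.
Step 3: Maximum = 28561 = 28561

28561


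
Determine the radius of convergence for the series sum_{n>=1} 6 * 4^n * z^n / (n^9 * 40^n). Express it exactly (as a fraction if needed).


Step 1: General term a_n = 6 * 4^n / (n^9 * 40^n)
Step 2: By the root test, |a_n|^(1/n) = 6^(1/n) * 4 / (n^(9/n) * 40) -> 4/40 as n -> infinity (since 6^(1/n) -> 1 and n^(9/n) -> 1)
Step 3: R = 1/lim|a_n|^(1/n) = 40/4 = 10

10


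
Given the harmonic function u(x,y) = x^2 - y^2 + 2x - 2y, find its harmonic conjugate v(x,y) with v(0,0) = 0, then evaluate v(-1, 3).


Step 1: v_x = -u_y = 2y + 2
Step 2: v_y = u_x = 2x + 2
Step 3: v = 2xy + 2x + 2y + C
Step 4: v(0,0) = 0 => C = 0
Step 5: v(-1, 3) = -2

-2


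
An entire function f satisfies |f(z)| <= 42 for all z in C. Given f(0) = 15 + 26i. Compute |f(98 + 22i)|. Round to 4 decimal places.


Step 1: By Liouville's theorem, a bounded entire function is constant.
Step 2: f(z) = f(0) = 15 + 26i for all z.
Step 3: |f(w)| = |15 + 26i| = sqrt(225 + 676)
Step 4: = 30.0167

30.0167


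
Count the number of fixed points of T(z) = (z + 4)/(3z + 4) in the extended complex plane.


Step 1: Fixed points satisfy T(z) = z
Step 2: 3z^2 + 3z - 4 = 0
Step 3: Discriminant = 3^2 - 4*3*(-4) = 57
Step 4: Number of fixed points = 2

2


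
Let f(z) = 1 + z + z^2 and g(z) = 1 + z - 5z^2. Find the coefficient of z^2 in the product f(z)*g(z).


Step 1: z^2 term in f*g comes from: (1)*(-5z^2) + (z)*(z) + (z^2)*(1)
Step 2: = -5 + 1 + 1
Step 3: = -3

-3


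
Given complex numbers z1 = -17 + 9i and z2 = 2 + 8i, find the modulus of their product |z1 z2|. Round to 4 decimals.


Step 1: |z1| = sqrt((-17)^2 + 9^2) = sqrt(370)
Step 2: |z2| = sqrt(2^2 + 8^2) = sqrt(68)
Step 3: |z1*z2| = |z1|*|z2| = sqrt(370) * sqrt(68) = sqrt(370 * 68) = sqrt(25160)
Step 4: = 158.619

158.619


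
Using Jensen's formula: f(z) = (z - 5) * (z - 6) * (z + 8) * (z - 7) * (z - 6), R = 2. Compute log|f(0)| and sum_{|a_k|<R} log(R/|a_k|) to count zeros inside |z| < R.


Jensen's formula: (1/2pi)*integral log|f(Re^it)|dt = log|f(0)| + sum_{|a_k|<R} log(R/|a_k|)
Step 1: f(0) = (-5) * (-6) * 8 * (-7) * (-6) = 10080
Step 2: log|f(0)| = log|5| + log|6| + log|-8| + log|7| + log|6| = 9.2183
Step 3: Zeros inside |z| < 2: none
Step 4: Jensen sum = (empty sum) = 0
Step 5: n(R) = number of terms in the Jensen sum = count of zeros inside |z| < 2 = 0

0


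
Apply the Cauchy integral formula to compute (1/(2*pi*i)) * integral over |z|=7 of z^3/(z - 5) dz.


Step 1: f(z) = z^3, a = 5 is inside |z| = 7
Step 2: By Cauchy integral formula: (1/(2pi*i)) * integral = f(a)
Step 3: f(5) = 5^3 = 125

125


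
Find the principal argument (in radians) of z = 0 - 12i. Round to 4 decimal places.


Step 1: z = 0 - 12i
Step 2: arg(z) = atan2(-12, 0)
Step 3: arg(z) = -1.5708

-1.5708


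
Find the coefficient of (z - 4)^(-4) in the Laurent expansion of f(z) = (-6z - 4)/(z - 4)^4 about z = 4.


Step 1: Write the numerator in powers of (z - 4): -6z - 4 = -6(z - 4) + (-6*4 - 4) = -6(z - 4) - 28
Step 2: Divide by (z - 4)^4: f(z) = -28(z - 4)^(-4) - 6(z - 4)^(-3)
Step 3: This finite sum is the Laurent series of f about z = 4.
Step 4: Coefficient of (z - 4)^(-4) = -6*4 - 4 = -28

-28


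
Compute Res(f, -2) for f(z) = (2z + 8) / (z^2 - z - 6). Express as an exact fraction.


Step 1: Q(z) = z^2 - z - 6 = (z + 2)(z - 3)
Step 2: Q'(z) = 2z - 1
Step 3: Q'(-2) = -5, P(-2) = 4
Step 4: Res = P(-2)/Q'(-2) = 4/(-5) = -4/5

-4/5


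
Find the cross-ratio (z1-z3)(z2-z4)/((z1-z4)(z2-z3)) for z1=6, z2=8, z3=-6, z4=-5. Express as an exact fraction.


Step 1: (z1-z3)(z2-z4) = 12 * 13 = 156
Step 2: (z1-z4)(z2-z3) = 11 * 14 = 154
Step 3: Cross-ratio = 156/154 = 78/77

78/77


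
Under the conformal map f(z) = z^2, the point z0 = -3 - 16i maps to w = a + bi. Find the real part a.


Step 1: z0 = -3 - 16i
Step 2: z0^2 = (-3)^2 - (-16)^2 + 96i
Step 3: real part = 9 - 256 = -247

-247


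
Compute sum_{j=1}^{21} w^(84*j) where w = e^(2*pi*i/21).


Step 1: The sum sum_{j=1}^{n} w^(k*j) equals n if n | k, else 0.
Step 2: Here n = 21, k = 84
Step 3: Does n divide k? 21 | 84 -> True
Step 4: Sum = 21

21


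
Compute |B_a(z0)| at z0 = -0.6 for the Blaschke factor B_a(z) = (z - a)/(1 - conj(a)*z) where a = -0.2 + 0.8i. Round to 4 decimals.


Step 1: Numerator z0 - a = -0.6 - (-0.2 + 0.8i) = -0.4 - 0.8i
Step 2: Denominator 1 - conj(a)*z0 = 1 - (-0.2 - 0.8i)*(-0.6) = 0.88 - 0.48i
Step 3: |z0 - a|^2 = (-0.4)^2 + (-0.8)^2 = 0.8; |1 - conj(a)*z0|^2 = 0.88^2 + (-0.48)^2 = 1.0048
Step 4: |B_a(-0.6)| = sqrt(0.8 / 1.0048) = sqrt(0.796178)
Step 5: = 0.8923

0.8923


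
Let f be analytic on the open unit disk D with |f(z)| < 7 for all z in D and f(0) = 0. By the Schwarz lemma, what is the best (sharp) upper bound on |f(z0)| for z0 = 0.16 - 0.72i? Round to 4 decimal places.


Step 1: g = f/7 maps D -> D with g(0) = 0, so by the Schwarz lemma |g(z)| <= |z|, i.e. |f(z)| <= 7|z|; this is sharp (f(z) = 7z).
Step 2: |z0|^2 = 0.16^2 + (-0.72)^2 = 0.544
Step 3: |z0| = sqrt(0.544) = 0.737564
Step 4: Best bound = 7 * |z0| = 7 * 0.737564 = 5.1629

5.1629


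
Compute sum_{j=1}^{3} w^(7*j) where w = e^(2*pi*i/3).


Step 1: The sum sum_{j=1}^{n} w^(k*j) equals n if n | k, else 0.
Step 2: Here n = 3, k = 7
Step 3: Does n divide k? 3 | 7 -> False
Step 4: Sum = 0

0


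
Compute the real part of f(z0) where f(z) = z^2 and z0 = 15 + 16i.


Step 1: z0 = 15 + 16i
Step 2: z0^2 = 15^2 - 16^2 + 480i
Step 3: real part = 225 - 256 = -31

-31


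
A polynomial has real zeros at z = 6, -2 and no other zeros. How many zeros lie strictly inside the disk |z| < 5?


Step 1: Check each root:
  z = 6: |6| = 6 >= 5
  z = -2: |-2| = 2 < 5
Step 2: Count = 1

1


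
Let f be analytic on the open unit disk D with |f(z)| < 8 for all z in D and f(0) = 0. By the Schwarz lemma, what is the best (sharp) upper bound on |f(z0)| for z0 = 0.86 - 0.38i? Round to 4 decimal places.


Step 1: g = f/8 maps D -> D with g(0) = 0, so by the Schwarz lemma |g(z)| <= |z|, i.e. |f(z)| <= 8|z|; this is sharp (f(z) = 8z).
Step 2: |z0|^2 = 0.86^2 + (-0.38)^2 = 0.884
Step 3: |z0| = sqrt(0.884) = 0.940213
Step 4: Best bound = 8 * |z0| = 8 * 0.940213 = 7.5217

7.5217


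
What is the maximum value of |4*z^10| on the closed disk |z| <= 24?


Step 1: On |z| = 24, |f(z)| = 4 * |z|^10 = 4 * 24^10
Step 2: By maximum modulus principle, maximum is on boundary.
Step 3: Maximum = 4 * 63403380965376 = 253613523861504

253613523861504


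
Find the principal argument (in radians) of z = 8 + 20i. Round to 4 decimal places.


Step 1: z = 8 + 20i
Step 2: arg(z) = atan2(20, 8)
Step 3: arg(z) = 1.1903

1.1903


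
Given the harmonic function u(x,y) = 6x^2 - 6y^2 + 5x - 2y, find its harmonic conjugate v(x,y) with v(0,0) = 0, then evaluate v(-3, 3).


Step 1: v_x = -u_y = 12y + 2
Step 2: v_y = u_x = 12x + 5
Step 3: v = 12xy + 2x + 5y + C
Step 4: v(0,0) = 0 => C = 0
Step 5: v(-3, 3) = -99

-99


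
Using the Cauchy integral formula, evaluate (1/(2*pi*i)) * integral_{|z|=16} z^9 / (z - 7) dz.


Step 1: f(z) = z^9, a = 7 is inside |z| = 16
Step 2: By Cauchy integral formula: (1/(2pi*i)) * integral = f(a)
Step 3: f(7) = 7^9 = 40353607

40353607


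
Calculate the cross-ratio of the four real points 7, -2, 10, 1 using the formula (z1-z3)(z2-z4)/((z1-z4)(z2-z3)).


Step 1: (z1-z3)(z2-z4) = (-3) * (-3) = 9
Step 2: (z1-z4)(z2-z3) = 6 * (-12) = -72
Step 3: Cross-ratio = -9/72 = -1/8

-1/8


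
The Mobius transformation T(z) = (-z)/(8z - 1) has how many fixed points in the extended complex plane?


Step 1: Fixed points satisfy T(z) = z
Step 2: 8z^2 = 0
Step 3: Discriminant = 0^2 - 4*8*0 = 0
Step 4: Number of fixed points = 1

1


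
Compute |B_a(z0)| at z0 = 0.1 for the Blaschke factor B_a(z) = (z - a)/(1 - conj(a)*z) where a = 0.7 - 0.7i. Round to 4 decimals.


Step 1: Numerator z0 - a = 0.1 - (0.7 - 0.7i) = -0.6 + 0.7i
Step 2: Denominator 1 - conj(a)*z0 = 1 - (0.7 + 0.7i)*0.1 = 0.93 - 0.07i
Step 3: |z0 - a|^2 = (-0.6)^2 + 0.7^2 = 0.85; |1 - conj(a)*z0|^2 = 0.93^2 + (-0.07)^2 = 0.8698
Step 4: |B_a(0.1)| = sqrt(0.85 / 0.8698) = sqrt(0.977236)
Step 5: = 0.9886

0.9886


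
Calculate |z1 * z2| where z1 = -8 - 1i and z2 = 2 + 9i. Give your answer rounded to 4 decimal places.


Step 1: |z1| = sqrt((-8)^2 + (-1)^2) = sqrt(65)
Step 2: |z2| = sqrt(2^2 + 9^2) = sqrt(85)
Step 3: |z1*z2| = |z1|*|z2| = sqrt(65) * sqrt(85) = sqrt(65 * 85) = sqrt(5525)
Step 4: = 74.3303

74.3303


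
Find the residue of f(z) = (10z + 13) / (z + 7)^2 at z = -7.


Step 1: Pole of order 2 at z = -7
Step 2: Res = lim d/dz [(z + 7)^2 * f(z)] as z -> -7
Step 3: (z + 7)^2 * f(z) = 10z + 13
Step 4: d/dz[10z + 13] = 10

10


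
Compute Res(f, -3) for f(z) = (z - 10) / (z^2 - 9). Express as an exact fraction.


Step 1: Q(z) = z^2 - 9 = (z + 3)(z - 3)
Step 2: Q'(z) = 2z
Step 3: Q'(-3) = -6, P(-3) = -13
Step 4: Res = P(-3)/Q'(-3) = -13/(-6) = 13/6

13/6


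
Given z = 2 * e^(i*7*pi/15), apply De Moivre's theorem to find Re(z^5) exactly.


Step 1: By De Moivre's theorem, z^5 = 2^5 * e^(i*5*7*pi/15) = 32 * (cos(7*pi/3) + i*sin(7*pi/3))
Step 2: |z|^5 = 2^5 = 32
Step 3: Reduce the angle mod 2*pi: 7*pi/3 - 2*pi = pi/3
Step 4: cos(pi/3) = 1/2
Step 5: Re(z^5) = 32 * 1/2 = 16

16


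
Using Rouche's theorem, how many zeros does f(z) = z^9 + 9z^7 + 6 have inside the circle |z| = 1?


Step 1: On |z| = 1 the three terms have sizes |z^9| = 1^9 = 1, |9z^7| = 9*1^7 = 9, |6| = 6
Step 2: The dominant term is g(z) = 9z^7; let h(z) = z^9 + 6 so f = g + h
Step 3: On |z| = 1: |g| = 9 and |h| <= 1 + 6 = 7
Step 4: Since 9 > 7, |h| < |g| on |z| = 1, so by Rouche f has the same number of zeros as g inside |z| < 1
Step 5: g(z) = 9z^7 has 7 zeros (at the origin, multiplicity 7) inside |z| < 1. Answer = 7

7


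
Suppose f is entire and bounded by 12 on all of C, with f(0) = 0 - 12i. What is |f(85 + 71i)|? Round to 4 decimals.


Step 1: By Liouville's theorem, a bounded entire function is constant.
Step 2: f(z) = f(0) = 0 - 12i for all z.
Step 3: |f(w)| = |0 - 12i| = sqrt(0 + 144)
Step 4: = 12.0

12.0


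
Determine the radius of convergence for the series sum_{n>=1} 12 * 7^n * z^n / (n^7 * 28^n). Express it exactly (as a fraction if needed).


Step 1: General term a_n = 12 * 7^n / (n^7 * 28^n)
Step 2: By the root test, |a_n|^(1/n) = 12^(1/n) * 7 / (n^(7/n) * 28) -> 7/28 as n -> infinity (since 12^(1/n) -> 1 and n^(7/n) -> 1)
Step 3: R = 1/lim|a_n|^(1/n) = 28/7 = 4

4


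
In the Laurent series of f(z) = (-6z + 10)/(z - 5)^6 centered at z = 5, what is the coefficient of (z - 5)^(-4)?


Step 1: Write the numerator in powers of (z - 5): -6z + 10 = -6(z - 5) + (-6*5 + 10) = -6(z - 5) - 20
Step 2: Divide by (z - 5)^6: f(z) = -20(z - 5)^(-6) - 6(z - 5)^(-5)
Step 3: This finite sum is the Laurent series of f about z = 5.
Step 4: Only the powers -6 and -5 appear, so the coefficient of (z - 5)^(-4) = 0

0


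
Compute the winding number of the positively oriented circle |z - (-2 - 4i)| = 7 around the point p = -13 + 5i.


Step 1: Center c = (-2, -4), radius = 7
Step 2: |p - c|^2 = (-11)^2 + 9^2 = 202
Step 3: r^2 = 49
Step 4: |p-c| > r so winding number = 0

0


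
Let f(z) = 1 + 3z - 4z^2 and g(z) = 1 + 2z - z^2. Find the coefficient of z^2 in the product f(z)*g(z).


Step 1: z^2 term in f*g comes from: (1)*(-z^2) + (3z)*(2z) + (-4z^2)*(1)
Step 2: = -1 + 6 - 4
Step 3: = 1

1


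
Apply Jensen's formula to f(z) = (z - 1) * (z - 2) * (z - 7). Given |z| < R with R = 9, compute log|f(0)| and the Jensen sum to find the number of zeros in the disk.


Jensen's formula: (1/2pi)*integral log|f(Re^it)|dt = log|f(0)| + sum_{|a_k|<R} log(R/|a_k|)
Step 1: f(0) = (-1) * (-2) * (-7) = -14
Step 2: log|f(0)| = log|1| + log|2| + log|7| = 2.6391
Step 3: Zeros inside |z| < 9: 1, 2, 7
Step 4: Jensen sum = log(9/1) + log(9/2) + log(9/7) = 3.9526
Step 5: n(R) = number of terms in the Jensen sum = count of zeros inside |z| < 9 = 3

3


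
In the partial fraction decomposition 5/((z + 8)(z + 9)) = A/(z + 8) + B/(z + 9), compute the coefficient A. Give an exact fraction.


Step 1: Multiply both sides by (z + 8) and set z = -8
Step 2: A = 5 / (-8 + 9)
Step 3: A = 5 / 1
Step 4: A = 5

5


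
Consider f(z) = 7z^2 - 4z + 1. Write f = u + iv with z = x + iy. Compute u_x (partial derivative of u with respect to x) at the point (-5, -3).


Step 1: f(z) = 7(x+iy)^2 - 4(x+iy) + 1
Step 2: u = 7(x^2 - y^2) - 4x + 1
Step 3: u_x = 14x - 4
Step 4: At (-5, -3): u_x = -70 - 4 = -74

-74


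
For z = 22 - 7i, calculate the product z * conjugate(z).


Step 1: conj(z) = 22 + 7i
Step 2: z * conj(z) = 22^2 + (-7)^2
Step 3: = 484 + 49 = 533

533


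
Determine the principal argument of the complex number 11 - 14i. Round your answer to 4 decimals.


Step 1: z = 11 - 14i
Step 2: arg(z) = atan2(-14, 11)
Step 3: arg(z) = -0.9048

-0.9048


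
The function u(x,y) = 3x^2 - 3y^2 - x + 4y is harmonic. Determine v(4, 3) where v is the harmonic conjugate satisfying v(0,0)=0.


Step 1: v_x = -u_y = 6y - 4
Step 2: v_y = u_x = 6x - 1
Step 3: v = 6xy - 4x - y + C
Step 4: v(0,0) = 0 => C = 0
Step 5: v(4, 3) = 53

53


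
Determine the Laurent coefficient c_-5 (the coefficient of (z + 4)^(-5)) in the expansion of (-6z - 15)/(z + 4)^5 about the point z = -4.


Step 1: Write the numerator in powers of (z + 4): -6z - 15 = -6(z + 4) + (-6*(-4) - 15) = -6(z + 4) + 9
Step 2: Divide by (z + 4)^5: f(z) = 9(z + 4)^(-5) - 6(z + 4)^(-4)
Step 3: This finite sum is the Laurent series of f about z = -4.
Step 4: Coefficient of (z + 4)^(-5) = -6*(-4) - 15 = 9

9


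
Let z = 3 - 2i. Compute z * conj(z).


Step 1: conj(z) = 3 + 2i
Step 2: z * conj(z) = 3^2 + (-2)^2
Step 3: = 9 + 4 = 13

13


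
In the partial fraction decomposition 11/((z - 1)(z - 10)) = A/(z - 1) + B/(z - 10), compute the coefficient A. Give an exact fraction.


Step 1: Multiply both sides by (z - 1) and set z = 1
Step 2: A = 11 / (1 - 10)
Step 3: A = 11 / (-9)
Step 4: A = -11/9

-11/9


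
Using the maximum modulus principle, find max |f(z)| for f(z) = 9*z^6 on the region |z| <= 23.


Step 1: On |z| = 23, |f(z)| = 9 * |z|^6 = 9 * 23^6
Step 2: By maximum modulus principle, maximum is on boundary.
Step 3: Maximum = 9 * 148035889 = 1332323001

1332323001


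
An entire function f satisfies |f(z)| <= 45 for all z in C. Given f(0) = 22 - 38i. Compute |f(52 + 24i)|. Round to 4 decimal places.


Step 1: By Liouville's theorem, a bounded entire function is constant.
Step 2: f(z) = f(0) = 22 - 38i for all z.
Step 3: |f(w)| = |22 - 38i| = sqrt(484 + 1444)
Step 4: = 43.909

43.909


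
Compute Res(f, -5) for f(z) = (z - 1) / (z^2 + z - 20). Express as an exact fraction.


Step 1: Q(z) = z^2 + z - 20 = (z + 5)(z - 4)
Step 2: Q'(z) = 2z + 1
Step 3: Q'(-5) = -9, P(-5) = -6
Step 4: Res = P(-5)/Q'(-5) = -6/(-9) = 2/3

2/3


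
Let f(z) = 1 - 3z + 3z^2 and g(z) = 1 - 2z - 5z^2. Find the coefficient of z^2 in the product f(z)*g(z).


Step 1: z^2 term in f*g comes from: (1)*(-5z^2) + (-3z)*(-2z) + (3z^2)*(1)
Step 2: = -5 + 6 + 3
Step 3: = 4

4


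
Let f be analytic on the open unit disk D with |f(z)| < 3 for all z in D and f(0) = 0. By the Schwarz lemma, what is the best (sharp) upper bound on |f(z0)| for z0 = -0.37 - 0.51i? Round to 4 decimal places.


Step 1: g = f/3 maps D -> D with g(0) = 0, so by the Schwarz lemma |g(z)| <= |z|, i.e. |f(z)| <= 3|z|; this is sharp (f(z) = 3z).
Step 2: |z0|^2 = (-0.37)^2 + (-0.51)^2 = 0.397
Step 3: |z0| = sqrt(0.397) = 0.630079
Step 4: Best bound = 3 * |z0| = 3 * 0.630079 = 1.8902

1.8902


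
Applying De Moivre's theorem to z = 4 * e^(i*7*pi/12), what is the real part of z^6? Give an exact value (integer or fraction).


Step 1: By De Moivre's theorem, z^6 = 4^6 * e^(i*6*7*pi/12) = 4096 * (cos(7*pi/2) + i*sin(7*pi/2))
Step 2: |z|^6 = 4^6 = 4096
Step 3: Reduce the angle mod 2*pi: 7*pi/2 - 2*pi = 3*pi/2
Step 4: cos(3*pi/2) = 0
Step 5: Re(z^6) = 4096 * 0 = 0

0


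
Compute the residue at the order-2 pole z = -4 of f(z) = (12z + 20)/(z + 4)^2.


Step 1: Pole of order 2 at z = -4
Step 2: Res = lim d/dz [(z + 4)^2 * f(z)] as z -> -4
Step 3: (z + 4)^2 * f(z) = 12z + 20
Step 4: d/dz[12z + 20] = 12

12


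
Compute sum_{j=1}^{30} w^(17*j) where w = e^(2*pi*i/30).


Step 1: The sum sum_{j=1}^{n} w^(k*j) equals n if n | k, else 0.
Step 2: Here n = 30, k = 17
Step 3: Does n divide k? 30 | 17 -> False
Step 4: Sum = 0

0


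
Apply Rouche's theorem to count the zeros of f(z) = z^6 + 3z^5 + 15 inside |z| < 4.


Step 1: On |z| = 4 the three terms have sizes |z^6| = 4^6 = 4096, |3z^5| = 3*4^5 = 3072, |15| = 15
Step 2: The dominant term is g(z) = z^6; let h(z) = 3z^5 + 15 so f = g + h
Step 3: On |z| = 4: |g| = 4096 and |h| <= 3072 + 15 = 3087
Step 4: Since 4096 > 3087, |h| < |g| on |z| = 4, so by Rouche f has the same number of zeros as g inside |z| < 4
Step 5: g(z) = z^6 has 6 zeros (all at the origin) inside |z| < 4. Answer = 6

6


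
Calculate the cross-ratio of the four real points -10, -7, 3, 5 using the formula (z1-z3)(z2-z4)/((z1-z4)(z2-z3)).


Step 1: (z1-z3)(z2-z4) = (-13) * (-12) = 156
Step 2: (z1-z4)(z2-z3) = (-15) * (-10) = 150
Step 3: Cross-ratio = 156/150 = 26/25

26/25


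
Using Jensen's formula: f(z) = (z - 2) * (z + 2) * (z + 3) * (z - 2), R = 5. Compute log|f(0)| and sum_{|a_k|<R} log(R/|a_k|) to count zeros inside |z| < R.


Jensen's formula: (1/2pi)*integral log|f(Re^it)|dt = log|f(0)| + sum_{|a_k|<R} log(R/|a_k|)
Step 1: f(0) = (-2) * 2 * 3 * (-2) = 24
Step 2: log|f(0)| = log|2| + log|-2| + log|-3| + log|2| = 3.1781
Step 3: Zeros inside |z| < 5: 2, -2, -3, 2
Step 4: Jensen sum = log(5/2) + log(5/2) + log(5/3) + log(5/2) = 3.2597
Step 5: n(R) = number of terms in the Jensen sum = count of zeros inside |z| < 5 = 4

4


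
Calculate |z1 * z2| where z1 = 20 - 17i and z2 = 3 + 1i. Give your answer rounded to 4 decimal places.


Step 1: |z1| = sqrt(20^2 + (-17)^2) = sqrt(689)
Step 2: |z2| = sqrt(3^2 + 1^2) = sqrt(10)
Step 3: |z1*z2| = |z1|*|z2| = sqrt(689) * sqrt(10) = sqrt(689 * 10) = sqrt(6890)
Step 4: = 83.006

83.006


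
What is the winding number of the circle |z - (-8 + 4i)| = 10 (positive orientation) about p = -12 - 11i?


Step 1: Center c = (-8, 4), radius = 10
Step 2: |p - c|^2 = (-4)^2 + (-15)^2 = 241
Step 3: r^2 = 100
Step 4: |p-c| > r so winding number = 0

0


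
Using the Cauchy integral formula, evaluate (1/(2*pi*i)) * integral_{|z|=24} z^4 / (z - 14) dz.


Step 1: f(z) = z^4, a = 14 is inside |z| = 24
Step 2: By Cauchy integral formula: (1/(2pi*i)) * integral = f(a)
Step 3: f(14) = 14^4 = 38416

38416


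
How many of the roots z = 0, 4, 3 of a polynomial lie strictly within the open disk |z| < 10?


Step 1: Check each root:
  z = 0: |0| = 0 < 10
  z = 4: |4| = 4 < 10
  z = 3: |3| = 3 < 10
Step 2: Count = 3

3


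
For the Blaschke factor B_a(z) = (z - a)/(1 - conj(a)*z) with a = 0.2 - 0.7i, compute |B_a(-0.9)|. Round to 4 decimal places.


Step 1: Numerator z0 - a = -0.9 - (0.2 - 0.7i) = -1.1 + 0.7i
Step 2: Denominator 1 - conj(a)*z0 = 1 - (0.2 + 0.7i)*(-0.9) = 1.18 + 0.63i
Step 3: |z0 - a|^2 = (-1.1)^2 + 0.7^2 = 1.7; |1 - conj(a)*z0|^2 = 1.18^2 + 0.63^2 = 1.7893
Step 4: |B_a(-0.9)| = sqrt(1.7 / 1.7893) = sqrt(0.950092)
Step 5: = 0.9747

0.9747


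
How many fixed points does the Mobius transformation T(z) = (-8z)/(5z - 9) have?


Step 1: Fixed points satisfy T(z) = z
Step 2: 5z^2 - z = 0
Step 3: Discriminant = (-1)^2 - 4*5*0 = 1
Step 4: Number of fixed points = 2

2


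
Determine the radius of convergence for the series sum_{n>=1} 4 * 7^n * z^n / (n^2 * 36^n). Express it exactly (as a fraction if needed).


Step 1: General term a_n = 4 * 7^n / (n^2 * 36^n)
Step 2: By the root test, |a_n|^(1/n) = 4^(1/n) * 7 / (n^(2/n) * 36) -> 7/36 as n -> infinity (since 4^(1/n) -> 1 and n^(2/n) -> 1)
Step 3: R = 1/lim|a_n|^(1/n) = 36/7

36/7


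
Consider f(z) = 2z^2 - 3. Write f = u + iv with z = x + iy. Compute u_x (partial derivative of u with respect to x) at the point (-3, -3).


Step 1: f(z) = 2(x+iy)^2 - 3
Step 2: u = 2(x^2 - y^2) - 3
Step 3: u_x = 4x + 0
Step 4: At (-3, -3): u_x = -12 + 0 = -12

-12


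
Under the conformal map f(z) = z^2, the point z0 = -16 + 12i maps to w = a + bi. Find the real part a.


Step 1: z0 = -16 + 12i
Step 2: z0^2 = (-16)^2 - 12^2 - 384i
Step 3: real part = 256 - 144 = 112

112


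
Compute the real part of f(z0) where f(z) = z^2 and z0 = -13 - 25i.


Step 1: z0 = -13 - 25i
Step 2: z0^2 = (-13)^2 - (-25)^2 + 650i
Step 3: real part = 169 - 625 = -456

-456


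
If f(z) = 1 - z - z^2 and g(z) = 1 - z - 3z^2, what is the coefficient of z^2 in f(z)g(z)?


Step 1: z^2 term in f*g comes from: (1)*(-3z^2) + (-z)*(-z) + (-z^2)*(1)
Step 2: = -3 + 1 - 1
Step 3: = -3

-3


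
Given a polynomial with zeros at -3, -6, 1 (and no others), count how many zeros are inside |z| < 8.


Step 1: Check each root:
  z = -3: |-3| = 3 < 8
  z = -6: |-6| = 6 < 8
  z = 1: |1| = 1 < 8
Step 2: Count = 3

3


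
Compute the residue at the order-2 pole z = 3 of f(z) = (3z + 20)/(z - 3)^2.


Step 1: Pole of order 2 at z = 3
Step 2: Res = lim d/dz [(z - 3)^2 * f(z)] as z -> 3
Step 3: (z - 3)^2 * f(z) = 3z + 20
Step 4: d/dz[3z + 20] = 3

3


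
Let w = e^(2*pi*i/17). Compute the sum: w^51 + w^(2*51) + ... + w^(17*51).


Step 1: The sum sum_{j=1}^{n} w^(k*j) equals n if n | k, else 0.
Step 2: Here n = 17, k = 51
Step 3: Does n divide k? 17 | 51 -> True
Step 4: Sum = 17

17


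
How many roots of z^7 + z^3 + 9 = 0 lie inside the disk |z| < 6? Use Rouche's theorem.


Step 1: On |z| = 6 the three terms have sizes |z^7| = 6^7 = 279936, |z^3| = 6^3 = 216, |9| = 9
Step 2: The dominant term is g(z) = z^7; let h(z) = z^3 + 9 so f = g + h
Step 3: On |z| = 6: |g| = 279936 and |h| <= 216 + 9 = 225
Step 4: Since 279936 > 225, |h| < |g| on |z| = 6, so by Rouche f has the same number of zeros as g inside |z| < 6
Step 5: g(z) = z^7 has 7 zeros (all at the origin) inside |z| < 6. Answer = 7

7


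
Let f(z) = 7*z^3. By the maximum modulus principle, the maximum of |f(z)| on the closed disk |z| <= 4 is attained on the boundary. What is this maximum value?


Step 1: On |z| = 4, |f(z)| = 7 * |z|^3 = 7 * 4^3
Step 2: By maximum modulus principle, maximum is on boundary.
Step 3: Maximum = 7 * 64 = 448

448


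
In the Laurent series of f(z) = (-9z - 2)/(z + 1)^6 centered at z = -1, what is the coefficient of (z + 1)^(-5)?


Step 1: Write the numerator in powers of (z + 1): -9z - 2 = -9(z + 1) + (-9*(-1) - 2) = -9(z + 1) + 7
Step 2: Divide by (z + 1)^6: f(z) = 7(z + 1)^(-6) - 9(z + 1)^(-5)
Step 3: This finite sum is the Laurent series of f about z = -1.
Step 4: Coefficient of (z + 1)^(-5) = coefficient of (z + 1) in the re-centred numerator = -9

-9


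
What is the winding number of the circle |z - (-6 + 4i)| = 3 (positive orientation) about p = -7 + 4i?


Step 1: Center c = (-6, 4), radius = 3
Step 2: |p - c|^2 = (-1)^2 + 0^2 = 1
Step 3: r^2 = 9
Step 4: |p-c| < r so winding number = 1

1


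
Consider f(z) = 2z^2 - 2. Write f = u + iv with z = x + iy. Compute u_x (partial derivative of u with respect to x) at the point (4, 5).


Step 1: f(z) = 2(x+iy)^2 - 2
Step 2: u = 2(x^2 - y^2) - 2
Step 3: u_x = 4x + 0
Step 4: At (4, 5): u_x = 16 + 0 = 16

16


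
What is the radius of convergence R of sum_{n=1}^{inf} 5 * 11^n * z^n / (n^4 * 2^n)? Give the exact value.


Step 1: General term a_n = 5 * 11^n / (n^4 * 2^n)
Step 2: By the root test, |a_n|^(1/n) = 5^(1/n) * 11 / (n^(4/n) * 2) -> 11/2 as n -> infinity (since 5^(1/n) -> 1 and n^(4/n) -> 1)
Step 3: R = 1/lim|a_n|^(1/n) = 2/11

2/11


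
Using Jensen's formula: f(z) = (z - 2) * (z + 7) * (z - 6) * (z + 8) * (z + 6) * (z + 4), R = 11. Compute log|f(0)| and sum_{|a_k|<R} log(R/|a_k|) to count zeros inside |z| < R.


Jensen's formula: (1/2pi)*integral log|f(Re^it)|dt = log|f(0)| + sum_{|a_k|<R} log(R/|a_k|)
Step 1: f(0) = (-2) * 7 * (-6) * 8 * 6 * 4 = 16128
Step 2: log|f(0)| = log|2| + log|-7| + log|6| + log|-8| + log|-6| + log|-4| = 9.6883
Step 3: Zeros inside |z| < 11: 2, -7, 6, -8, -6, -4
Step 4: Jensen sum = log(11/2) + log(11/7) + log(11/6) + log(11/8) + log(11/6) + log(11/4) = 4.6991
Step 5: n(R) = number of terms in the Jensen sum = count of zeros inside |z| < 11 = 6

6


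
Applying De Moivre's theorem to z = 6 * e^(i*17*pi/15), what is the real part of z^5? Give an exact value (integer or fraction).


Step 1: By De Moivre's theorem, z^5 = 6^5 * e^(i*5*17*pi/15) = 7776 * (cos(17*pi/3) + i*sin(17*pi/3))
Step 2: |z|^5 = 6^5 = 7776
Step 3: Reduce the angle mod 2*pi: 17*pi/3 - 4*pi = 5*pi/3
Step 4: cos(5*pi/3) = 1/2
Step 5: Re(z^5) = 7776 * 1/2 = 3888

3888


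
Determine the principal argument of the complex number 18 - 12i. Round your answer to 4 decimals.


Step 1: z = 18 - 12i
Step 2: arg(z) = atan2(-12, 18)
Step 3: arg(z) = -0.588

-0.588


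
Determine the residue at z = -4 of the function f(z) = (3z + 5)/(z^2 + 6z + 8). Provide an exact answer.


Step 1: Q(z) = z^2 + 6z + 8 = (z + 4)(z + 2)
Step 2: Q'(z) = 2z + 6
Step 3: Q'(-4) = -2, P(-4) = -7
Step 4: Res = P(-4)/Q'(-4) = -7/(-2) = 7/2

7/2


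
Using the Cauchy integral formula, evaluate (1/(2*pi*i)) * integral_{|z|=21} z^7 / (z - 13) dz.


Step 1: f(z) = z^7, a = 13 is inside |z| = 21
Step 2: By Cauchy integral formula: (1/(2pi*i)) * integral = f(a)
Step 3: f(13) = 13^7 = 62748517

62748517


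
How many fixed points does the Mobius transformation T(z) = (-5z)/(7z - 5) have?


Step 1: Fixed points satisfy T(z) = z
Step 2: 7z^2 = 0
Step 3: Discriminant = 0^2 - 4*7*0 = 0
Step 4: Number of fixed points = 1

1


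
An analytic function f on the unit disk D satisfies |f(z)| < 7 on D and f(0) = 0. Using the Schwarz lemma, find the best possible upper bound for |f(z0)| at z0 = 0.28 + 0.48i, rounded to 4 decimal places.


Step 1: g = f/7 maps D -> D with g(0) = 0, so by the Schwarz lemma |g(z)| <= |z|, i.e. |f(z)| <= 7|z|; this is sharp (f(z) = 7z).
Step 2: |z0|^2 = 0.28^2 + 0.48^2 = 0.3088
Step 3: |z0| = sqrt(0.3088) = 0.555698
Step 4: Best bound = 7 * |z0| = 7 * 0.555698 = 3.8899

3.8899


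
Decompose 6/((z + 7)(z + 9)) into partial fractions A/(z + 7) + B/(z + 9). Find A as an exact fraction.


Step 1: Multiply both sides by (z + 7) and set z = -7
Step 2: A = 6 / (-7 + 9)
Step 3: A = 6 / 2
Step 4: A = 3

3


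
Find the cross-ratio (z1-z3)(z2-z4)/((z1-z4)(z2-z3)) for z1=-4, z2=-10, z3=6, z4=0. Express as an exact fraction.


Step 1: (z1-z3)(z2-z4) = (-10) * (-10) = 100
Step 2: (z1-z4)(z2-z3) = (-4) * (-16) = 64
Step 3: Cross-ratio = 100/64 = 25/16

25/16


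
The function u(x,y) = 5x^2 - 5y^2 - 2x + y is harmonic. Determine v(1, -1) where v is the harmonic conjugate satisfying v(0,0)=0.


Step 1: v_x = -u_y = 10y - 1
Step 2: v_y = u_x = 10x - 2
Step 3: v = 10xy - x - 2y + C
Step 4: v(0,0) = 0 => C = 0
Step 5: v(1, -1) = -9

-9


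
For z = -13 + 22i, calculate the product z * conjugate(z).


Step 1: conj(z) = -13 - 22i
Step 2: z * conj(z) = (-13)^2 + 22^2
Step 3: = 169 + 484 = 653

653


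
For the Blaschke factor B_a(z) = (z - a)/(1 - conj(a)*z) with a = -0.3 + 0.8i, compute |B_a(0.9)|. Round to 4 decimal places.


Step 1: Numerator z0 - a = 0.9 - (-0.3 + 0.8i) = 1.2 - 0.8i
Step 2: Denominator 1 - conj(a)*z0 = 1 - (-0.3 - 0.8i)*0.9 = 1.27 + 0.72i
Step 3: |z0 - a|^2 = 1.2^2 + (-0.8)^2 = 2.08; |1 - conj(a)*z0|^2 = 1.27^2 + 0.72^2 = 2.1313
Step 4: |B_a(0.9)| = sqrt(2.08 / 2.1313) = sqrt(0.97593)
Step 5: = 0.9879

0.9879


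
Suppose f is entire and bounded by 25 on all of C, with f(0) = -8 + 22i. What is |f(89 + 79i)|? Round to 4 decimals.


Step 1: By Liouville's theorem, a bounded entire function is constant.
Step 2: f(z) = f(0) = -8 + 22i for all z.
Step 3: |f(w)| = |-8 + 22i| = sqrt(64 + 484)
Step 4: = 23.4094

23.4094


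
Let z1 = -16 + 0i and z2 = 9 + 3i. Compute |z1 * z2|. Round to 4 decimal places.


Step 1: |z1| = sqrt((-16)^2 + 0^2) = sqrt(256)
Step 2: |z2| = sqrt(9^2 + 3^2) = sqrt(90)
Step 3: |z1*z2| = |z1|*|z2| = sqrt(256) * sqrt(90) = sqrt(256 * 90) = sqrt(23040)
Step 4: = 151.7893

151.7893


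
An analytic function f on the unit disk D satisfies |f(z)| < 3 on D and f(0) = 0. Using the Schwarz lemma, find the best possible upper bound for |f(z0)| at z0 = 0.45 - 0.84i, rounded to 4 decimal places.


Step 1: g = f/3 maps D -> D with g(0) = 0, so by the Schwarz lemma |g(z)| <= |z|, i.e. |f(z)| <= 3|z|; this is sharp (f(z) = 3z).
Step 2: |z0|^2 = 0.45^2 + (-0.84)^2 = 0.9081
Step 3: |z0| = sqrt(0.9081) = 0.952943
Step 4: Best bound = 3 * |z0| = 3 * 0.952943 = 2.8588

2.8588


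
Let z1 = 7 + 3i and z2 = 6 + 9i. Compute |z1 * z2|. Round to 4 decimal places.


Step 1: |z1| = sqrt(7^2 + 3^2) = sqrt(58)
Step 2: |z2| = sqrt(6^2 + 9^2) = sqrt(117)
Step 3: |z1*z2| = |z1|*|z2| = sqrt(58) * sqrt(117) = sqrt(58 * 117) = sqrt(6786)
Step 4: = 82.3772

82.3772


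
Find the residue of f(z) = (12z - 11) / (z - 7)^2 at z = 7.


Step 1: Pole of order 2 at z = 7
Step 2: Res = lim d/dz [(z - 7)^2 * f(z)] as z -> 7
Step 3: (z - 7)^2 * f(z) = 12z - 11
Step 4: d/dz[12z - 11] = 12

12


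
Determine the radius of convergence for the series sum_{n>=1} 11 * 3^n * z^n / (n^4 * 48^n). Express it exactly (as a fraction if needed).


Step 1: General term a_n = 11 * 3^n / (n^4 * 48^n)
Step 2: By the root test, |a_n|^(1/n) = 11^(1/n) * 3 / (n^(4/n) * 48) -> 3/48 as n -> infinity (since 11^(1/n) -> 1 and n^(4/n) -> 1)
Step 3: R = 1/lim|a_n|^(1/n) = 48/3 = 16

16


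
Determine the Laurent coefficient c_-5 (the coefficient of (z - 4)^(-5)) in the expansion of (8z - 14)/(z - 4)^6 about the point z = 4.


Step 1: Write the numerator in powers of (z - 4): 8z - 14 = 8(z - 4) + (8*4 - 14) = 8(z - 4) + 18
Step 2: Divide by (z - 4)^6: f(z) = 18(z - 4)^(-6) + 8(z - 4)^(-5)
Step 3: This finite sum is the Laurent series of f about z = 4.
Step 4: Coefficient of (z - 4)^(-5) = coefficient of (z - 4) in the re-centred numerator = 8

8


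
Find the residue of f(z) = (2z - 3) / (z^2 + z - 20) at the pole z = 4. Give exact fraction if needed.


Step 1: Q(z) = z^2 + z - 20 = (z - 4)(z + 5)
Step 2: Q'(z) = 2z + 1
Step 3: Q'(4) = 9, P(4) = 5
Step 4: Res = P(4)/Q'(4) = 5/9 = 5/9

5/9


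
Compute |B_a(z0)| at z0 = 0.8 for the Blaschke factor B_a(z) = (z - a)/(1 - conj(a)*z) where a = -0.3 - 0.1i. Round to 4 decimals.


Step 1: Numerator z0 - a = 0.8 - (-0.3 - 0.1i) = 1.1 + 0.1i
Step 2: Denominator 1 - conj(a)*z0 = 1 - (-0.3 + 0.1i)*0.8 = 1.24 - 0.08i
Step 3: |z0 - a|^2 = 1.1^2 + 0.1^2 = 1.22; |1 - conj(a)*z0|^2 = 1.24^2 + (-0.08)^2 = 1.544
Step 4: |B_a(0.8)| = sqrt(1.22 / 1.544) = sqrt(0.790155)
Step 5: = 0.8889

0.8889
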